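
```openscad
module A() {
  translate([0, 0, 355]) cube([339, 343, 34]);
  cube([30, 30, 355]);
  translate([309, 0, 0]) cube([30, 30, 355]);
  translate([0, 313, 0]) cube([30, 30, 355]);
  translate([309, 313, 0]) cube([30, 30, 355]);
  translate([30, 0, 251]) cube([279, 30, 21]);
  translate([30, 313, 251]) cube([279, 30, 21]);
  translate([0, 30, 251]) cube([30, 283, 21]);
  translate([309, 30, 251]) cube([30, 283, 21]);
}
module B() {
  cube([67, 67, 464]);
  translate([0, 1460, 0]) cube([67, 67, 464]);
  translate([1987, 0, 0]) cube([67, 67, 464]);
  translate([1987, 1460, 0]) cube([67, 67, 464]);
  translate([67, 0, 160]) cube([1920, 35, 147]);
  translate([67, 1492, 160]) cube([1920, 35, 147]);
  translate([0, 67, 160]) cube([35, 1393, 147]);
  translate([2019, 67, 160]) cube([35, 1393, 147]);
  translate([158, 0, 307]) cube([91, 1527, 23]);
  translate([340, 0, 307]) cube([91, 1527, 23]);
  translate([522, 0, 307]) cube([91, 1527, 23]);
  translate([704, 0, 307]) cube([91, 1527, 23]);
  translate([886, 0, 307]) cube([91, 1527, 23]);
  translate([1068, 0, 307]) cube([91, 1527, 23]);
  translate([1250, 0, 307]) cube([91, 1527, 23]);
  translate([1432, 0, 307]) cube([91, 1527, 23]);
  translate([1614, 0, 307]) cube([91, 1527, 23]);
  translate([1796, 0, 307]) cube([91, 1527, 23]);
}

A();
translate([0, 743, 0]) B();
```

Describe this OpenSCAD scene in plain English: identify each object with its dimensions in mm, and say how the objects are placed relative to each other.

A is a four-legged stool. The seat is 339×343 mm, 34 mm thick, top at z = 389 mm. It stands on four square legs, each 30×30 mm in cross-section, from z = 0 to the seat underside, each flush with a corner of the seat. Four stretchers, 30 mm wide and 21 mm tall, connect adjacent legs with their undersides at z = 251 mm, each running between the inner faces of the legs it joins and aligned with the legs' outer faces on the other axis.

B is a bed frame 2054 mm long (x) by 1527 mm wide (y). Four 67×67 mm corner posts, 464 mm tall, at the corners of the footprint. Four rails of 35 mm thickness and 147 mm height run between adjacent posts with their undersides at z = 160 mm, their outer faces flush with the outside of the frame (the two x-running rails run between the posts' inner faces; the two y-running rails run between the posts' inner faces). 10 slats, each 91 mm wide (x) and 23 mm thick, lie across the top of the two x-running rails, running the full 1527 mm width of the frame in y; the slats are evenly spaced along x between the inner faces of the end posts with equal gaps (rounded down to the nearest mm) at the −x end and between each pair — any rounding remainder accumulates at the +x end.

The bed frame is on the floor beside the stool on its +y side.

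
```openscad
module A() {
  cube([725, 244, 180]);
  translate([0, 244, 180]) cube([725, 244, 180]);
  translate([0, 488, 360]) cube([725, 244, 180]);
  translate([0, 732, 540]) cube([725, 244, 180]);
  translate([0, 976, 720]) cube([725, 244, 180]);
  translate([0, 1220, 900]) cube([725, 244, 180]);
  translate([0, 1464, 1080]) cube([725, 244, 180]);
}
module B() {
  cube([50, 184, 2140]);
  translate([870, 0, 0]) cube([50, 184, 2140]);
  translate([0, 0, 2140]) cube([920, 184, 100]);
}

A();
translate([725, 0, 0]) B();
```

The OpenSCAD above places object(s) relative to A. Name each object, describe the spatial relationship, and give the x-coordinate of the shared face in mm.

A is a staircase. B is a door frame. The door frame is against the staircase's +x side, with their −y faces flush. The x-coordinate of the shared face is 725 mm.

The staircase's +x face and the door frame's −x face are both at x = 725 mm.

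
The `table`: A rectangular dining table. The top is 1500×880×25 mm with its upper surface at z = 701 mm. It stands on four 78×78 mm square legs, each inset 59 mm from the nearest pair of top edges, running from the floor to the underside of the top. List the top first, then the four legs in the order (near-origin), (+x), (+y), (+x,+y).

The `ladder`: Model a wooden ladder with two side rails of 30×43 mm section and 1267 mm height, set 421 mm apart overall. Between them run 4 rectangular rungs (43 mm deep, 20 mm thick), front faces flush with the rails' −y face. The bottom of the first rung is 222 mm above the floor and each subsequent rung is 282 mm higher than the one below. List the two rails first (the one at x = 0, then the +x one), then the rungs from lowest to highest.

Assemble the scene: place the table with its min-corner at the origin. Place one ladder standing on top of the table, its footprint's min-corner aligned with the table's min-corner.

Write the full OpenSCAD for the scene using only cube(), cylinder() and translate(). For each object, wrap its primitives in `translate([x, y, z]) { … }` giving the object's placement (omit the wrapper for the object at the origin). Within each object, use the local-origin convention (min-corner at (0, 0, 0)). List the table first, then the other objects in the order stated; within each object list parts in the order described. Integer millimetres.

translate([0, 0, 676]) cube([1500, 880, 25]);
translate([59, 59, 0]) cube([78, 78, 676]);
translate([1363, 59, 0]) cube([78, 78, 676]);
translate([59, 743, 0]) cube([78, 78, 676]);
translate([1363, 743, 0]) cube([78, 78, 676]);
translate([0, 0, 701]) {
  cube([30, 43, 1267]);
  translate([391, 0, 0]) cube([30, 43, 1267]);
  translate([30, 0, 222]) cube([361, 43, 20]);
  translate([30, 0, 504]) cube([361, 43, 20]);
  translate([30, 0, 786]) cube([361, 43, 20]);
  translate([30, 0, 1068]) cube([361, 43, 20]);
}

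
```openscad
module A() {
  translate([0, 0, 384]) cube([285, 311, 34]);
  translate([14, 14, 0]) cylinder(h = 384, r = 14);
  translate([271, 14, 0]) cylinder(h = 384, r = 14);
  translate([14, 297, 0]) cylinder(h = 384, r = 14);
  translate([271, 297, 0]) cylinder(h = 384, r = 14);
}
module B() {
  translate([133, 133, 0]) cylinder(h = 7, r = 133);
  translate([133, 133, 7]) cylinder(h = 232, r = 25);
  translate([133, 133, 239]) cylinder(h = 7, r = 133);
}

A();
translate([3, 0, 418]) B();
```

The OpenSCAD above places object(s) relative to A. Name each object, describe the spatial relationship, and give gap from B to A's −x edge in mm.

A is a stool. B is a spool. The spool is on top of the stool. The gap from the spool to the stool's −x edge is 3 mm.

The spool's min-x is at 3; the stool's min-x is 0; gap = 3 mm.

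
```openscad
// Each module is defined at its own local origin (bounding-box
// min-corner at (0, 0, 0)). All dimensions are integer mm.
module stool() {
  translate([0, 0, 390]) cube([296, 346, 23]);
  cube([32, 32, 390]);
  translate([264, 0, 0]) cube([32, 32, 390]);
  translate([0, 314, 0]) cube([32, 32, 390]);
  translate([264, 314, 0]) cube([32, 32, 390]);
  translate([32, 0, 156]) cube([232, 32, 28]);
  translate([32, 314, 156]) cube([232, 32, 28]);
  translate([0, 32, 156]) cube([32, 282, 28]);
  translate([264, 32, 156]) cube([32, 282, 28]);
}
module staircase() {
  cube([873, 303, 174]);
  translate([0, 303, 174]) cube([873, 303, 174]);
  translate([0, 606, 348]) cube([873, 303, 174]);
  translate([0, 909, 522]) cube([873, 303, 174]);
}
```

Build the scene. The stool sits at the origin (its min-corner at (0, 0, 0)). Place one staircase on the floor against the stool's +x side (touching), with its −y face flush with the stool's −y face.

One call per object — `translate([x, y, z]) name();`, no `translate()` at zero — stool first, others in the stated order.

stool();
translate([296, 0, 0]) staircase();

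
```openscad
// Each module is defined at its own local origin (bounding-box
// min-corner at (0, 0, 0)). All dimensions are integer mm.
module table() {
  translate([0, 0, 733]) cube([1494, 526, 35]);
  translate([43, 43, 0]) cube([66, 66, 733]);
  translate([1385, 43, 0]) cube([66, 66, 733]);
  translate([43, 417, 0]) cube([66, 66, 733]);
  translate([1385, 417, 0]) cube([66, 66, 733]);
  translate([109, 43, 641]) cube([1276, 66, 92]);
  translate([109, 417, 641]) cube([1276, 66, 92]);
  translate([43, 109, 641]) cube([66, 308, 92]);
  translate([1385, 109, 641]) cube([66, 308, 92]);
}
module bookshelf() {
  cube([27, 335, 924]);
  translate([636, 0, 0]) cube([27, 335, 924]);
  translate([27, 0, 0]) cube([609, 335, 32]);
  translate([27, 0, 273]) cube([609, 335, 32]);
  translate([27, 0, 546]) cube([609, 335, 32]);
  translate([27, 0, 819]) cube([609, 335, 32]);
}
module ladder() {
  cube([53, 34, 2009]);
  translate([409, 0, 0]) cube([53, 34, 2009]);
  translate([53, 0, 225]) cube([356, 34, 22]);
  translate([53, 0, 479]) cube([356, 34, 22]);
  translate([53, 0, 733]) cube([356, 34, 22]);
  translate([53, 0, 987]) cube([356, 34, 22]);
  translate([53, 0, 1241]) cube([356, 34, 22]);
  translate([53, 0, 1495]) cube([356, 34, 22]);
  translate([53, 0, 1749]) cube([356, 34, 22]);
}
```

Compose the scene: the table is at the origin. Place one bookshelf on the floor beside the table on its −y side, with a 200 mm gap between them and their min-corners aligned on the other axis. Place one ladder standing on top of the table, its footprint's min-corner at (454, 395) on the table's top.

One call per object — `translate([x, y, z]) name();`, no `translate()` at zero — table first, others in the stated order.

table();
translate([0, -535, 0]) bookshelf();
translate([454, 395, 768]) ladder();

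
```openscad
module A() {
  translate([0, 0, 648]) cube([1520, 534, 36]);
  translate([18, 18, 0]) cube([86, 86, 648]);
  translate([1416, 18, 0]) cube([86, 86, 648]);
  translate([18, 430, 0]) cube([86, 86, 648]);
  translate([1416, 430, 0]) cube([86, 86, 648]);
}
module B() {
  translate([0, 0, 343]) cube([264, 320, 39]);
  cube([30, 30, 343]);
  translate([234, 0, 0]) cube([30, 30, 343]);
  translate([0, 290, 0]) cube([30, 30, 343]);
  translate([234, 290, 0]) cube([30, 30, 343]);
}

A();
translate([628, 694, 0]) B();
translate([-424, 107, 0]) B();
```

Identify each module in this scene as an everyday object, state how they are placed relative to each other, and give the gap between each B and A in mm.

A is a table. B is a stool. Two stools sit around the table at the +y, −x sides. The gap between each stool and the table is 160 mm.

Each stool's nearest face is 160 mm from the table's bounding box.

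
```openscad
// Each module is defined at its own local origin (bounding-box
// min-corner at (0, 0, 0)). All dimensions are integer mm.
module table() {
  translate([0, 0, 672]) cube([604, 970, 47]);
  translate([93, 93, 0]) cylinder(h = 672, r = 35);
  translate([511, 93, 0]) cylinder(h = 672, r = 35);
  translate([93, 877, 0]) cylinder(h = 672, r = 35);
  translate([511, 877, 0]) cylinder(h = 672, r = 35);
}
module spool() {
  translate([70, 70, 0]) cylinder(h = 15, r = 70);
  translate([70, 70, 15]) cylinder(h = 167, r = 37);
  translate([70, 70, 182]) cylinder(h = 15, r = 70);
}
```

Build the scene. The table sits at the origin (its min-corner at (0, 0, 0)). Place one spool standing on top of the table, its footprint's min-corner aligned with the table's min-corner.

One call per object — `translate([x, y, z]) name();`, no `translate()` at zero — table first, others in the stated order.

table();
translate([0, 0, 719]) spool();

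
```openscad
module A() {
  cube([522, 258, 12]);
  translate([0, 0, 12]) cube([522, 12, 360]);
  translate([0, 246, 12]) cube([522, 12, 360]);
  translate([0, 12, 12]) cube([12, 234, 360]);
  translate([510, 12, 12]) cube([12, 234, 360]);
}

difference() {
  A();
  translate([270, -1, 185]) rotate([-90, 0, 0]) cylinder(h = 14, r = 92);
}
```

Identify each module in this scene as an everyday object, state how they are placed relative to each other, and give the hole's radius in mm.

The subtracted cylinder has r = 92 mm.

A is an open box. The open box has a circular hole through its front wall. The hole's radius is 92 mm.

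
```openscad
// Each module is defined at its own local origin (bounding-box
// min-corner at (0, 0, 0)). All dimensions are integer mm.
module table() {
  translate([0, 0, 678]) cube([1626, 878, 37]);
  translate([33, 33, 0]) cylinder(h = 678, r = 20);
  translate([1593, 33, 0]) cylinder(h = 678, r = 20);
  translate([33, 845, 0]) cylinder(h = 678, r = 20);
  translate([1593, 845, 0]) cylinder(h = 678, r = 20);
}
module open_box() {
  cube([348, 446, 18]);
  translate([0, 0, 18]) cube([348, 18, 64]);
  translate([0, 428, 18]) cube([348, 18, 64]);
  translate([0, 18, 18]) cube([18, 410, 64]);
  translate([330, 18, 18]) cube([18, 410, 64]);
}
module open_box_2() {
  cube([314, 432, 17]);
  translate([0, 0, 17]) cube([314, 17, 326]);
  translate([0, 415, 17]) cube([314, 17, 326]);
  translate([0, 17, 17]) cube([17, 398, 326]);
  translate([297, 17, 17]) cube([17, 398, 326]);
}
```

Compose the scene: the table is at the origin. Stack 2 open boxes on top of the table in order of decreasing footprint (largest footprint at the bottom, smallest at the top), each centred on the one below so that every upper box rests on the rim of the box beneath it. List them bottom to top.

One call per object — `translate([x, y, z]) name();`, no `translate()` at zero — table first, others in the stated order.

table();
translate([639, 216, 715]) open_box();
translate([656, 223, 797]) open_box_2();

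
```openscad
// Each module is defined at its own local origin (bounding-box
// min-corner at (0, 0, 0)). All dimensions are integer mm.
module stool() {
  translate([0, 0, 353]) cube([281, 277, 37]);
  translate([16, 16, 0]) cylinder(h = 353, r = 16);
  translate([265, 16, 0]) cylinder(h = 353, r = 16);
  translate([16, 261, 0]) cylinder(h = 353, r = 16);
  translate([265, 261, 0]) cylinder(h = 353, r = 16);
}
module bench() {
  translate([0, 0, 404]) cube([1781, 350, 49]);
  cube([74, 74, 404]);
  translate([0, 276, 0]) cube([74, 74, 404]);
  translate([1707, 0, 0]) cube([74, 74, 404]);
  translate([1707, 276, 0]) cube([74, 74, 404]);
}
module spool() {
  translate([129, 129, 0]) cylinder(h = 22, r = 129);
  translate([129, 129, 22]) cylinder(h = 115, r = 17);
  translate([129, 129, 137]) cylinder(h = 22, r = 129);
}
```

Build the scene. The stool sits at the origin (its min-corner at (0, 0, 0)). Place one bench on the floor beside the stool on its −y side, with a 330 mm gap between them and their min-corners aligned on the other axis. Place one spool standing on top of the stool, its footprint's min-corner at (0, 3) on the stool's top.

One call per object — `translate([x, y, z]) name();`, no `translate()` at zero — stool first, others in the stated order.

stool();
translate([0, -680, 0]) bench();
translate([0, 3, 390]) spool();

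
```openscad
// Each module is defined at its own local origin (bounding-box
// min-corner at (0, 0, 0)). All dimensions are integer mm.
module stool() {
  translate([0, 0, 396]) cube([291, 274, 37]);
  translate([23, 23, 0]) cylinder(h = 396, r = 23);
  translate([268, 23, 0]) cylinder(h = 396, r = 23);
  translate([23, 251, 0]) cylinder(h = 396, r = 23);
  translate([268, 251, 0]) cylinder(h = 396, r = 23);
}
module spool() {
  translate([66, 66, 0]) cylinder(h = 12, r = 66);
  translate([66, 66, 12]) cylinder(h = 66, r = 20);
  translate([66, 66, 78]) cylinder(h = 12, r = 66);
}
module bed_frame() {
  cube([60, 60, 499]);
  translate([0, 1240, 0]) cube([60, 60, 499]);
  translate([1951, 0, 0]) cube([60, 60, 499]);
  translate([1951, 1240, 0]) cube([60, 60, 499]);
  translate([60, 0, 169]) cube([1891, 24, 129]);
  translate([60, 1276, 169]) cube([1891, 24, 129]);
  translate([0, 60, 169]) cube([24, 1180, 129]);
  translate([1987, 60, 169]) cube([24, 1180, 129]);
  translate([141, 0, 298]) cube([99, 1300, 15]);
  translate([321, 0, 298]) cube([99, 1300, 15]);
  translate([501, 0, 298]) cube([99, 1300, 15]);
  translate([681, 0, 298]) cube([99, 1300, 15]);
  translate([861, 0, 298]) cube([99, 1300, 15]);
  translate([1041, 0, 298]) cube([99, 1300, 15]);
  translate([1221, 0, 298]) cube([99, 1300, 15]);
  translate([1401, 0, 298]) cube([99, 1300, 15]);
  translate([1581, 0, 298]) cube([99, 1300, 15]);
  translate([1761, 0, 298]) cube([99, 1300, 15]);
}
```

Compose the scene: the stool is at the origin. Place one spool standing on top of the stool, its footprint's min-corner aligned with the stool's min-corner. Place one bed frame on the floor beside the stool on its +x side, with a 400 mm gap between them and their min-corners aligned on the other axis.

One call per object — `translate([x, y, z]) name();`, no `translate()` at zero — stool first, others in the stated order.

stool();
translate([0, 0, 433]) spool();
translate([691, 0, 0]) bed_frame();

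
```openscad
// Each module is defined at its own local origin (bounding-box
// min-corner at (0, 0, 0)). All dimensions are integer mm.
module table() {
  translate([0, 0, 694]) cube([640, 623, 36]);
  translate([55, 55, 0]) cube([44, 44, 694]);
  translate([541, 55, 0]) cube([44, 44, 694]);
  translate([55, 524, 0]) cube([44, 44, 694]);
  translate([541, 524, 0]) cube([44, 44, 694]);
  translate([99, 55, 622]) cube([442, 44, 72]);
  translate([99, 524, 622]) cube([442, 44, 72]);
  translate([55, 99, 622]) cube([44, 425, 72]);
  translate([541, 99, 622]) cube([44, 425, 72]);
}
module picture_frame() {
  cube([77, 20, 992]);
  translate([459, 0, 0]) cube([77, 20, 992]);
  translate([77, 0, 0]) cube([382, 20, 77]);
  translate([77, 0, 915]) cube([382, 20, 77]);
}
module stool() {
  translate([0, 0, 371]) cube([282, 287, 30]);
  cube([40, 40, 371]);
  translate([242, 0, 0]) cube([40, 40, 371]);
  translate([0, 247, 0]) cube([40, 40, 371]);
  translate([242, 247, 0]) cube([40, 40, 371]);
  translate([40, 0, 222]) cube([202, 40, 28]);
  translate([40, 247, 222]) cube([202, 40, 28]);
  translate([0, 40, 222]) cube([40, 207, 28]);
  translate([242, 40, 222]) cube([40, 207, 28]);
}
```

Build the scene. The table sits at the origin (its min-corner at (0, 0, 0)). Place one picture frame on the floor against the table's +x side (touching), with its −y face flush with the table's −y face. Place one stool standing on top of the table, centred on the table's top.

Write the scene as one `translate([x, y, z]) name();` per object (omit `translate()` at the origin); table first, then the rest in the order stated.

table();
translate([640, 0, 0]) picture_frame();
translate([179, 168, 730]) stool();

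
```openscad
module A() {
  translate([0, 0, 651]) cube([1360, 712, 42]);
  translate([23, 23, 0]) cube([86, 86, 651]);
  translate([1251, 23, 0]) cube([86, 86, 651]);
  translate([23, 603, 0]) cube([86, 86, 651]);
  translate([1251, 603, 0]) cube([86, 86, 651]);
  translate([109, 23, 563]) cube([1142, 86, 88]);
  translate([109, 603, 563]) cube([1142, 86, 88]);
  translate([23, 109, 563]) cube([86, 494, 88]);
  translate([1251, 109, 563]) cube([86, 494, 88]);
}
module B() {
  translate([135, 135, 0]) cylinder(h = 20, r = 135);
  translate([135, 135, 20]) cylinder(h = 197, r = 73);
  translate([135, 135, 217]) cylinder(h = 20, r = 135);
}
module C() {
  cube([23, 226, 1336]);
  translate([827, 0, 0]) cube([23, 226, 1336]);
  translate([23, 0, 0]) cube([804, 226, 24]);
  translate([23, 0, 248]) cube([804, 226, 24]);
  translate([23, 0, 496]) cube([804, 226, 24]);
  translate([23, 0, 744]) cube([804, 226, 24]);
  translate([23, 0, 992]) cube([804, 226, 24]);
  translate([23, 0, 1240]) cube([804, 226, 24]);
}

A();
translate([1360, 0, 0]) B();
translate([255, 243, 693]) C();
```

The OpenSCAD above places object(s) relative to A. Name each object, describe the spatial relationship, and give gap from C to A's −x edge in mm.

The bookshelf's min-x is at 255; the table's min-x is 0; gap = 255 mm.

A is a table. B is a spool. C is a bookshelf. The spool is against the table's +x side, with their −y faces flush. The bookshelf is on top of the table, centred. The gap from the bookshelf to the table's −x edge is 255 mm.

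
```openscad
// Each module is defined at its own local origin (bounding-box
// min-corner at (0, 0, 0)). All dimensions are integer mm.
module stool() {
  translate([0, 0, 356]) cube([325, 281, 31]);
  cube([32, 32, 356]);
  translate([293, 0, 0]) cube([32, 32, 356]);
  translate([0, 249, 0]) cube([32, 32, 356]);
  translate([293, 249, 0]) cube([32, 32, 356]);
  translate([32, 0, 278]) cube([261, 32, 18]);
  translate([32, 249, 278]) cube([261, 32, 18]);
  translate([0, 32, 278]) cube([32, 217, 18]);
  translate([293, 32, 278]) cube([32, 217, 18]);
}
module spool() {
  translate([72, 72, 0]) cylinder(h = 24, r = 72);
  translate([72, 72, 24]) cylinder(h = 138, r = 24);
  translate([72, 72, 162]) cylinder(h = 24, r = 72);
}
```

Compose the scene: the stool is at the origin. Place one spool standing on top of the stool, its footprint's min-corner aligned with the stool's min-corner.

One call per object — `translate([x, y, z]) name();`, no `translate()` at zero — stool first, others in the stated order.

stool();
translate([0, 0, 387]) spool();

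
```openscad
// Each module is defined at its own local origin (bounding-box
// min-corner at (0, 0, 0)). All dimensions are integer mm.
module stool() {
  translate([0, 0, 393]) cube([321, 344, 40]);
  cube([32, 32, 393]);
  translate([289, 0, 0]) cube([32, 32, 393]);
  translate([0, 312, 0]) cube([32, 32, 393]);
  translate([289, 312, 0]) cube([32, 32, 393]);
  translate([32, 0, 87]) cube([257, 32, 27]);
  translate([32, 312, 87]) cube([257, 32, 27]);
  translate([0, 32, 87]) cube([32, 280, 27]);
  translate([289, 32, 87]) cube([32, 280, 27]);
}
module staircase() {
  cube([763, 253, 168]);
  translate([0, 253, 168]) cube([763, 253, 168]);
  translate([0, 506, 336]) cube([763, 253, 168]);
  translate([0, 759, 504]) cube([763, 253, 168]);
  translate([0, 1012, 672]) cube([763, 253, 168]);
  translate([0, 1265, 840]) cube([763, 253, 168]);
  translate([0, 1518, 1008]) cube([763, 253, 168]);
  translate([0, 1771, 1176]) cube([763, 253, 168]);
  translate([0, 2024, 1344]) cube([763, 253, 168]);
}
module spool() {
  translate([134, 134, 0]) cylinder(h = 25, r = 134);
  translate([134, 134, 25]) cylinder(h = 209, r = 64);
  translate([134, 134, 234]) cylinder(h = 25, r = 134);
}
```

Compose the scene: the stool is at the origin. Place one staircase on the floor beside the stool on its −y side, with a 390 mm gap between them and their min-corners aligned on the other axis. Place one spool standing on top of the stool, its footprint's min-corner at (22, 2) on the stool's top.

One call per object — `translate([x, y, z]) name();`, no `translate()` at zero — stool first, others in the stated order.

stool();
translate([0, -2667, 0]) staircase();
translate([22, 2, 433]) spool();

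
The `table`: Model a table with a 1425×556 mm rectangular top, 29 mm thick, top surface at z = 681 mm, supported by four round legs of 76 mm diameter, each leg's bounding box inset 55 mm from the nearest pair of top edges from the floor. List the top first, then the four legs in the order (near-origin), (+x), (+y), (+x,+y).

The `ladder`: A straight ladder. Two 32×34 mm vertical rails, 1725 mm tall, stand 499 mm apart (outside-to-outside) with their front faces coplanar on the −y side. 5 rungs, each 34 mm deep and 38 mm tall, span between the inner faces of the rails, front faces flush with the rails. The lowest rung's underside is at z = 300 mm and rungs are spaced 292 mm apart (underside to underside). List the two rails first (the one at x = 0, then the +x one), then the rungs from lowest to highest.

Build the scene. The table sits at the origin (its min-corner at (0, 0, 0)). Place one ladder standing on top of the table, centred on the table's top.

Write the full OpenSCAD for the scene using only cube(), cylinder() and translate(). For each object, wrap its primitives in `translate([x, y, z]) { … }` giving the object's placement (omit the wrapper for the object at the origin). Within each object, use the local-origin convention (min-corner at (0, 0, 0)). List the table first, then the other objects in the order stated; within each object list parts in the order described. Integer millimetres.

translate([0, 0, 652]) cube([1425, 556, 29]);
translate([93, 93, 0]) cylinder(h = 652, r = 38);
translate([1332, 93, 0]) cylinder(h = 652, r = 38);
translate([93, 463, 0]) cylinder(h = 652, r = 38);
translate([1332, 463, 0]) cylinder(h = 652, r = 38);
translate([463, 261, 681]) {
  cube([32, 34, 1725]);
  translate([467, 0, 0]) cube([32, 34, 1725]);
  translate([32, 0, 300]) cube([435, 34, 38]);
  translate([32, 0, 592]) cube([435, 34, 38]);
  translate([32, 0, 884]) cube([435, 34, 38]);
  translate([32, 0, 1176]) cube([435, 34, 38]);
  translate([32, 0, 1468]) cube([435, 34, 38]);
}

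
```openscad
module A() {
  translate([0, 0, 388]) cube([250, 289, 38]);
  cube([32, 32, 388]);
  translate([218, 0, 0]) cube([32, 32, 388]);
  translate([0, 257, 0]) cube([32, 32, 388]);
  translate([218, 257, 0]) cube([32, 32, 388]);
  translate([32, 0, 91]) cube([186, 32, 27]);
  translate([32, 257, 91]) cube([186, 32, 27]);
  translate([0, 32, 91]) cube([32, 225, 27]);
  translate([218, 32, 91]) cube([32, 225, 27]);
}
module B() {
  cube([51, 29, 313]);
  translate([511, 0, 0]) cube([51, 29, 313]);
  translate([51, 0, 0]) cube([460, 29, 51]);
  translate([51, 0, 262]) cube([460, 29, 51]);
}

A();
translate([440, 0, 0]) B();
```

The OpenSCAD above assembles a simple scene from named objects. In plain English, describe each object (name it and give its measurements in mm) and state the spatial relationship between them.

A is a simple wooden stool: a rectangular seat 250 mm (x) by 289 mm (y), 38 mm thick, top face at z = 426 mm, on four square legs, each 32×32 mm in cross-section. The legs rest on z = 0, each flush with a corner of the seat. Four stretchers, 32 mm wide and 27 mm tall, connect adjacent legs with their undersides at z = 91 mm, each running between the inner faces of the legs it joins and aligned with the legs' outer faces on the other axis.

B is a picture frame with a 460×211 mm rectangular opening (x by z) and a uniform 51 mm border on every side. Frame depth is 29 mm along y. It is built from two vertical stiles running the full outside height and two horizontal rails spanning the gap between the stiles.

The picture frame is on the floor beside the stool on its +x side.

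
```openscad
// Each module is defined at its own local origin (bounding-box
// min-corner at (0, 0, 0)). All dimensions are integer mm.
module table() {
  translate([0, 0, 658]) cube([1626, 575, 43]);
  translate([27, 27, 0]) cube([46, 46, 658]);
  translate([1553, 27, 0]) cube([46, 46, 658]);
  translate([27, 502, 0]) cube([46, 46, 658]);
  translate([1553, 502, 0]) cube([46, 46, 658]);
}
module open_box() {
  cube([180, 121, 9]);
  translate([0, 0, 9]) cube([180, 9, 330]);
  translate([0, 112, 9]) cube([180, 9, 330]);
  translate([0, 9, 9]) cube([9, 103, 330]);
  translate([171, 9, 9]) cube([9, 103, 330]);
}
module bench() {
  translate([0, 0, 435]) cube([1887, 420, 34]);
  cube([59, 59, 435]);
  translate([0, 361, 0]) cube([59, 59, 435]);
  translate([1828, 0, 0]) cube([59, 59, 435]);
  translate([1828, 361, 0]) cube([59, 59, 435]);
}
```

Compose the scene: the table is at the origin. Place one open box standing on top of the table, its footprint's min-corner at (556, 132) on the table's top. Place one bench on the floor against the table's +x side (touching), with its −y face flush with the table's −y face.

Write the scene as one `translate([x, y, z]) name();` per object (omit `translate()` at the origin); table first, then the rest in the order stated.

table();
translate([556, 132, 701]) open_box();
translate([1626, 0, 0]) bench();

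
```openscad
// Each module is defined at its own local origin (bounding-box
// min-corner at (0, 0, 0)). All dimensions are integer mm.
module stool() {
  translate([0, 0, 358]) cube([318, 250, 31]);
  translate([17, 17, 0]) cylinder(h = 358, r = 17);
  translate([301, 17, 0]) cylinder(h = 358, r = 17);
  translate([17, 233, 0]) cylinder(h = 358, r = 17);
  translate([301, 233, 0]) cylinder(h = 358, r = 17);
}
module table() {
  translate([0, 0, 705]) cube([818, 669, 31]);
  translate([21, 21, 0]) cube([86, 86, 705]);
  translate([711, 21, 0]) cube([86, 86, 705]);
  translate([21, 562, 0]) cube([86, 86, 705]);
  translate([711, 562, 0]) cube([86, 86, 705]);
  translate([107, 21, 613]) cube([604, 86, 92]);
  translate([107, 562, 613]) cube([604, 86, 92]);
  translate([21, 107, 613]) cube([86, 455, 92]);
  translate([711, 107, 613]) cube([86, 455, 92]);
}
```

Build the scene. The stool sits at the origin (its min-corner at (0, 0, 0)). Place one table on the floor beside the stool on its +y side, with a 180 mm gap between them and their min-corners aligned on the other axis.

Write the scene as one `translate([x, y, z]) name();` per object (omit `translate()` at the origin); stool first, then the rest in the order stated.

stool();
translate([0, 430, 0]) table();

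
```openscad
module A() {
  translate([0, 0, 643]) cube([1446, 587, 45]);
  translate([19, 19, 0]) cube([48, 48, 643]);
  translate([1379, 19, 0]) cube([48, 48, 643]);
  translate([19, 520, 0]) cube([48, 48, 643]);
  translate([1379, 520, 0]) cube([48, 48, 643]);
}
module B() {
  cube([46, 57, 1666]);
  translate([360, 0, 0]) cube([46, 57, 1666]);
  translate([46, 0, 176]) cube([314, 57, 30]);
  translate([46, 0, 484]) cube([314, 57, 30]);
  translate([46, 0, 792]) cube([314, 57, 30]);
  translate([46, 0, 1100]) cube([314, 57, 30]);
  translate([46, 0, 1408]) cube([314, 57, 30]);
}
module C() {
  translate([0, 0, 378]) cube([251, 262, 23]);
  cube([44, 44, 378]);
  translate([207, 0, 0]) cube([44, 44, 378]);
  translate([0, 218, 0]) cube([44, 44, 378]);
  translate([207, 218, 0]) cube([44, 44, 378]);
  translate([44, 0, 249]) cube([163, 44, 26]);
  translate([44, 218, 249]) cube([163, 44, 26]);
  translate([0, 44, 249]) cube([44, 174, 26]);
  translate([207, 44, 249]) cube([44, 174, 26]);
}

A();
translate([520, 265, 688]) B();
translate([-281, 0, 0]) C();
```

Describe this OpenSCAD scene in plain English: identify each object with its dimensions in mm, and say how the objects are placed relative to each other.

A is a table with a 1446×587 mm rectangular top, 45 mm thick, top surface at z = 688 mm, supported by four 48×48 mm square legs, each inset 19 mm from the nearest pair of top edges, running from the floor.

B is a wooden ladder with two side rails of 46×57 mm section and 1666 mm height, set 406 mm apart overall. Between them run 5 rectangular rungs (57 mm deep, 30 mm thick), front faces flush with the rails' −y face. The bottom of the first rung is 176 mm above the floor and each subsequent rung is 308 mm higher than the one below.

C is a four-legged stool. The seat is a 251×262×23 mm slab whose top surface is at z = 401 mm; four square legs, each 44×44 mm in cross-section, run from the floor (z = 0) to the underside of the seat, each flush with a corner of the seat. Four stretchers, 44 mm wide and 26 mm tall, connect adjacent legs with their undersides at z = 249 mm, each running between the inner faces of the legs it joins and aligned with the legs' outer faces on the other axis.

The ladder is on top of the table, centred. The stool is on the floor beside the table on its −x side.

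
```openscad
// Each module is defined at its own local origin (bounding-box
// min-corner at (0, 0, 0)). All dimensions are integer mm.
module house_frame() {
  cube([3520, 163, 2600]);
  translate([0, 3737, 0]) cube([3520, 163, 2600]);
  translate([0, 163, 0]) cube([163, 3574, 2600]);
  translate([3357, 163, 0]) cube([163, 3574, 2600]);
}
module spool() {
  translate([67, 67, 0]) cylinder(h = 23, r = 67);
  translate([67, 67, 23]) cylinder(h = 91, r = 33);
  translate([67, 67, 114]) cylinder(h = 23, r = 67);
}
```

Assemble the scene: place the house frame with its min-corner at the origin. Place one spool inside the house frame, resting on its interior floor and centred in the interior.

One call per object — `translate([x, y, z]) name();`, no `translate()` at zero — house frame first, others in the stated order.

house_frame();
translate([1693, 1883, 0]) spool();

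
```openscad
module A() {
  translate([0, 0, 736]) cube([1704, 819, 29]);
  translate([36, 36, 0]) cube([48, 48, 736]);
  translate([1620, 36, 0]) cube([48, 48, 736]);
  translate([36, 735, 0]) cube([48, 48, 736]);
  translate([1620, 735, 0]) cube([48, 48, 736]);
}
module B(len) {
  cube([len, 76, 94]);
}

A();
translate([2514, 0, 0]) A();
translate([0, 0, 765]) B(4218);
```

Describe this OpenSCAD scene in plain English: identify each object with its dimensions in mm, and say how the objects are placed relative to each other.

A is a table with a 1704×819 mm rectangular top, 29 mm thick, top surface at z = 765 mm, supported by four 48×48 mm square legs, each inset 36 mm from the nearest pair of top edges, running from the floor.

B is a rectangular beam 4218 mm long (x), 76 mm deep (y), 94 mm thick (z).

The beam spans the tops of two tables placed 810 mm apart, resting at z = 765 mm.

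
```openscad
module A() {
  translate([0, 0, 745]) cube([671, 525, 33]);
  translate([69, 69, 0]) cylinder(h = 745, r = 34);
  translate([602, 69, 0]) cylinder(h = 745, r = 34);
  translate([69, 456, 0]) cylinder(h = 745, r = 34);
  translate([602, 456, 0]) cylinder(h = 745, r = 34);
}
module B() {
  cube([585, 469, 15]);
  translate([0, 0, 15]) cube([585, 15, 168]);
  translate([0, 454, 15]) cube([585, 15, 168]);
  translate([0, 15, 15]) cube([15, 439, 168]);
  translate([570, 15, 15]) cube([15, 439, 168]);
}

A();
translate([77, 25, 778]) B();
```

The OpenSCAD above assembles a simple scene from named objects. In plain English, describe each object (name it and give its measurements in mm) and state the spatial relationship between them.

A is a table: top 671 mm (x) × 525 mm (y), 33 mm thick, upper face at z = 778 mm, on four round legs of 68 mm diameter, each leg's bounding box inset 35 mm from the nearest pair of top edges, running from z = 0 to the bottom of the top.

B is an open storage box with external size 585×469×183 mm and wall thickness 15 mm (the base is also 15 mm thick). The base covers the whole footprint; the four walls stand on the base, with the y-facing walls full-width and the x-facing walls fitting between their inner faces.

The open box is on top of the table.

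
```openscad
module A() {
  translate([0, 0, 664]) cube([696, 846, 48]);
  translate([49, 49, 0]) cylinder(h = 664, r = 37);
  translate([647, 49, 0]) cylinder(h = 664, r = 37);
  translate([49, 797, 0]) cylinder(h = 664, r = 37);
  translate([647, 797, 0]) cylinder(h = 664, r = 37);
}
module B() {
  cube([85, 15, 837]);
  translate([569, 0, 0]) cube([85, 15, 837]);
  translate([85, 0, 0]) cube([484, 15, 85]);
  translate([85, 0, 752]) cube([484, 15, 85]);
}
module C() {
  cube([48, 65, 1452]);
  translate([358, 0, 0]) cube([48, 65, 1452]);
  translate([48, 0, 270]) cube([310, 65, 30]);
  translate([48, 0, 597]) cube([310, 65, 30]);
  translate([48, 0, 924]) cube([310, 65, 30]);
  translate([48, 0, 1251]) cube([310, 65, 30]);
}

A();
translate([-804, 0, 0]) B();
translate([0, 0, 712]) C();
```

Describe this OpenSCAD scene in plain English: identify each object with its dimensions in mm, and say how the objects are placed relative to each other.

A is a table with a 696×846 mm rectangular top, 48 mm thick, top surface at z = 712 mm, supported by four round legs of 74 mm diameter, each leg's bounding box inset 12 mm from the nearest pair of top edges, running from the floor.

B is a picture frame with a 484×667 mm rectangular opening (x by z) and a uniform 85 mm border on every side. Frame depth is 15 mm along y. It is built from two vertical stiles running the full outside height and two horizontal rails spanning the gap between the stiles.

C is a wooden ladder with two side rails of 48×65 mm section and 1452 mm height, set 406 mm apart overall. Between them run 4 rectangular rungs (65 mm deep, 30 mm thick), front faces flush with the rails' −y face. The bottom of the first rung is 270 mm above the floor and each subsequent rung is 327 mm higher than the one below.

The picture frame is on the floor beside the table on its −x side. The ladder is on top of the table.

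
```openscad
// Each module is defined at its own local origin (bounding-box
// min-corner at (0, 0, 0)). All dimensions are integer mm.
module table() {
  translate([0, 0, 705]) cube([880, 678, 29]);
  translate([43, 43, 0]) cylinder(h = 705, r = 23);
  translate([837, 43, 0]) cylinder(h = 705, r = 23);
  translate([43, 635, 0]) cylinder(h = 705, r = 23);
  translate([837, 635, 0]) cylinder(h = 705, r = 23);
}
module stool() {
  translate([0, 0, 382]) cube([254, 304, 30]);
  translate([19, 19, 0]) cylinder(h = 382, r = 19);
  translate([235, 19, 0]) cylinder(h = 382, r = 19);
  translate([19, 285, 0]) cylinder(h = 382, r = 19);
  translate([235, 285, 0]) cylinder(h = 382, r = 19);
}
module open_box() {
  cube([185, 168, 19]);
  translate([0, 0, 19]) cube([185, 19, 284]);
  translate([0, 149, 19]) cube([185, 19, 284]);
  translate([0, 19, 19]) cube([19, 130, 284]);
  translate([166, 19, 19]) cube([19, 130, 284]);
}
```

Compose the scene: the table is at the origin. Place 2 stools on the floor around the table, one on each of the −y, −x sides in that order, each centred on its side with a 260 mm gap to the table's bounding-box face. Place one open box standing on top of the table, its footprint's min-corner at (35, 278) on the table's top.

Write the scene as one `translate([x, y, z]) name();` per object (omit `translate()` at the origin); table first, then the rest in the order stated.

table();
translate([313, -564, 0]) stool();
translate([-514, 187, 0]) stool();
translate([35, 278, 734]) open_box();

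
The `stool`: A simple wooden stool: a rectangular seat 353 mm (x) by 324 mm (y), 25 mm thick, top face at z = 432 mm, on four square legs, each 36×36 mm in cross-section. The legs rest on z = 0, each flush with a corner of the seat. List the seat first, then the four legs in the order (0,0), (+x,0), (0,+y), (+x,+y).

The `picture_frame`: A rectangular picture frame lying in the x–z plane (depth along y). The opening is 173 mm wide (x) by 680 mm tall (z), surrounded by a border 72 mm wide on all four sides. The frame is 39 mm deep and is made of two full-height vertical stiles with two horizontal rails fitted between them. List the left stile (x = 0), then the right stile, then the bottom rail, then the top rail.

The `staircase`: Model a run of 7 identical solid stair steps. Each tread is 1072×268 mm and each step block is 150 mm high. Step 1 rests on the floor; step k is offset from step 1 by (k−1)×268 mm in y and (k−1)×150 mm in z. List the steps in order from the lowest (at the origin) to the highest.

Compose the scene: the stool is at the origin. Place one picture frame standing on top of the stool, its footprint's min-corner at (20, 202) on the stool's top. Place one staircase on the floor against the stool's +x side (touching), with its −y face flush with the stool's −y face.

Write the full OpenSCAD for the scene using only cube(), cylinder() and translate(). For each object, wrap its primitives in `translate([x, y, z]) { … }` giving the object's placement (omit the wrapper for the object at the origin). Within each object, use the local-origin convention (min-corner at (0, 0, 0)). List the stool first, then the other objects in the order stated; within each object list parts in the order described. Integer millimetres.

translate([0, 0, 407]) cube([353, 324, 25]);
cube([36, 36, 407]);
translate([317, 0, 0]) cube([36, 36, 407]);
translate([0, 288, 0]) cube([36, 36, 407]);
translate([317, 288, 0]) cube([36, 36, 407]);
translate([20, 202, 432]) {
  cube([72, 39, 824]);
  translate([245, 0, 0]) cube([72, 39, 824]);
  translate([72, 0, 0]) cube([173, 39, 72]);
  translate([72, 0, 752]) cube([173, 39, 72]);
}
translate([353, 0, 0]) {
  cube([1072, 268, 150]);
  translate([0, 268, 150]) cube([1072, 268, 150]);
  translate([0, 536, 300]) cube([1072, 268, 150]);
  translate([0, 804, 450]) cube([1072, 268, 150]);
  translate([0, 1072, 600]) cube([1072, 268, 150]);
  translate([0, 1340, 750]) cube([1072, 268, 150]);
  translate([0, 1608, 900]) cube([1072, 268, 150]);
}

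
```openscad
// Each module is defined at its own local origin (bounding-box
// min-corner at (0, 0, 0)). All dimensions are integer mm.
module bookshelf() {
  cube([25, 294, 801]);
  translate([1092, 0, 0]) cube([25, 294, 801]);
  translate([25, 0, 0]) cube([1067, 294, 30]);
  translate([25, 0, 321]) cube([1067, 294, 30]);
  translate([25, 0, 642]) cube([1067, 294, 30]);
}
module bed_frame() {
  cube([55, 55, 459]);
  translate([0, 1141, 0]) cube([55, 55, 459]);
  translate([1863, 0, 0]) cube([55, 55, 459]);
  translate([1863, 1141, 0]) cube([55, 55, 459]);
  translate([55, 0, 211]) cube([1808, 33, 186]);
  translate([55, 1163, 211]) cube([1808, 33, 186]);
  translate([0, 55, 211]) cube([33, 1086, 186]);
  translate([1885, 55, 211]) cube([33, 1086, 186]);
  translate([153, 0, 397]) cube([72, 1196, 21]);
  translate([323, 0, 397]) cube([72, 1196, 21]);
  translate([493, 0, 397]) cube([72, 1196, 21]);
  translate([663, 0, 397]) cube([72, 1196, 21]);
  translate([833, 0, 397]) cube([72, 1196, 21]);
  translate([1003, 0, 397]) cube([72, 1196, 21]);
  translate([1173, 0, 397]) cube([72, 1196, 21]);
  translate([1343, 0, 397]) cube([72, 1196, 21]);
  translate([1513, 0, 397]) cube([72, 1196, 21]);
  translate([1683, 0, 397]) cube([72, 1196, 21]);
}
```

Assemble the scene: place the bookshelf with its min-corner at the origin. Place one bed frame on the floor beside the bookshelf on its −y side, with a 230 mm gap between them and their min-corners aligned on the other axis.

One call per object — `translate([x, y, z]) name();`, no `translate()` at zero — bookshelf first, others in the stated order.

bookshelf();
translate([0, -1426, 0]) bed_frame();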